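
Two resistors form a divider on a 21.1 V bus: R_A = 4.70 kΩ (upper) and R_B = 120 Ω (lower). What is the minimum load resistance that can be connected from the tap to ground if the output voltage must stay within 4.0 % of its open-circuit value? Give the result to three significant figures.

Output resistance R_th = R_A‖R_B = (4700 × 120)/4820 = 117.0 Ω.
The fractional drop is R_th/(R_th + R_L); requiring this ≤ 0.0400 gives R_L ≥ R_th(1/0.0400 − 1) = 117.0 × 24.00 = 2.81 kΩ.

R_L(min) ≈ 2.81 kΩ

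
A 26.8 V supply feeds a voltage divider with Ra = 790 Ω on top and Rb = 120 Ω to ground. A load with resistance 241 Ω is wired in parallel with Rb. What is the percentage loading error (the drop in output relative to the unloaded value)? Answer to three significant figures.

30.2 %

The divider's output (Thévenin) resistance is Ra‖Rb = 104.2 Ω.
Fractional drop under load = R_th/(R_th + R_L) = 104.2 / (104.2 + 241) = 0.3018.
So the output falls by 30.2 %.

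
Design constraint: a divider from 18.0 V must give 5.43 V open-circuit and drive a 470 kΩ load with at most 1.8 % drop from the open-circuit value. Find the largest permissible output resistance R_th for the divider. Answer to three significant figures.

R_th ≤ 8.62 kΩ

Loading drop = R_th/(R_th + R_L) ≤ 0.0180, so R_th ≤ R_L · ε/(1−ε) = 470 kΩ × 0.0180/0.9820 = 8.62 kΩ.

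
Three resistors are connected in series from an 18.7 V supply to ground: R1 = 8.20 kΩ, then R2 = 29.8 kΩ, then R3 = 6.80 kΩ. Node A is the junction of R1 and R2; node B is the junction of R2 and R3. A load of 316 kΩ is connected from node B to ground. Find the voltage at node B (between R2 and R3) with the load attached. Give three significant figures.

V ≈ 2.79 V

At node B, R3 is in parallel with the load: R3‖R_L = 6.657 kΩ.
Below node A the resistance is R2 + (R3‖R_L) = 36.46 kΩ, so V_A = 18.7 × 36.46/44.66 = 15.27 V.
Then V_B = V_A × (R3‖R_L)/(R2 + R3‖R_L) = 15.27 × 6.657/36.46 = 2.79 V.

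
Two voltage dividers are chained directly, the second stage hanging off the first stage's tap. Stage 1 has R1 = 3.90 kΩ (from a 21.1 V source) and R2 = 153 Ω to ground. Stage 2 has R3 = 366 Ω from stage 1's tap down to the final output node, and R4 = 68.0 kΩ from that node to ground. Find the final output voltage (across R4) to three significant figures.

V_out ≈ 0.791 V

Stage 2 presents R3+R4 = 68370 Ω as a load on stage 1's tap.
Stage 1's lower leg becomes R2‖(R3+R4) = 152.7 Ω, so V_mid = 21.1 × 152.7/4053 = 0.7948 V.
Stage 2 is itself unloaded: V_out = V_mid × R4/(R3+R4) = 0.7948 × 68000/68370 = 0.791 V.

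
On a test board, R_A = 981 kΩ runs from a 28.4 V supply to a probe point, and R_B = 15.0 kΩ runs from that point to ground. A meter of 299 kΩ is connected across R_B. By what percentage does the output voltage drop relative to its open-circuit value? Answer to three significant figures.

4.71 %

The divider's output (Thévenin) resistance is R_A‖R_B = 14.77 kΩ.
Fractional drop under load = R_th/(R_th + R_L) = 14.77 / (14.77 + 299) = 0.04709.
So the output falls by 4.71 %.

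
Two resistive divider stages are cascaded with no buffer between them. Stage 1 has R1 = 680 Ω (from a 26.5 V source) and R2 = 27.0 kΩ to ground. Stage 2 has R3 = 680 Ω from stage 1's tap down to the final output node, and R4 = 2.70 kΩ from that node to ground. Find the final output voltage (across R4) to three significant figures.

Stage 2 presents R3+R4 = 3380 Ω as a load on stage 1's tap.
Stage 1's lower leg becomes R2‖(R3+R4) = 3004 Ω, so V_mid = 26.5 × 3004/3684 = 21.61 V.
Stage 2 is itself unloaded: V_out = V_mid × R4/(R3+R4) = 21.61 × 2700/3380 = 17.3 V.

V_out ≈ 17.3 V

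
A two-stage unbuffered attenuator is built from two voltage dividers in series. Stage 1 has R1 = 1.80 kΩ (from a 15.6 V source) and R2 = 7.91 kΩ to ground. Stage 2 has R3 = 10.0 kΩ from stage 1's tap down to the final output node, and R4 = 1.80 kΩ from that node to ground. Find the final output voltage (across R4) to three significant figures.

V_out ≈ 1.72 V

Stage 2 presents R3+R4 = 11.80 kΩ as a load on stage 1's tap.
Stage 1's lower leg becomes R2‖(R3+R4) = 4.736 kΩ, so V_mid = 15.6 × 4.736/6.536 = 11.30 V.
Stage 2 is itself unloaded: V_out = V_mid × R4/(R3+R4) = 11.30 × 1.80/11.80 = 1.72 V.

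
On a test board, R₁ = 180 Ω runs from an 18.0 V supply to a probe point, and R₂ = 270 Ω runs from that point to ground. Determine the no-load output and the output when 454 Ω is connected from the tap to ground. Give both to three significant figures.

Unloaded: 10.8 V; loaded: 8.72 V

Open-circuit: V = 18.0 × 270/(180 + 270) = 10.8 V.
With the load, R₂ becomes R₂‖R_L = 169.3 Ω, so V = 18.0 × 169.3/349.3 = 8.72 V.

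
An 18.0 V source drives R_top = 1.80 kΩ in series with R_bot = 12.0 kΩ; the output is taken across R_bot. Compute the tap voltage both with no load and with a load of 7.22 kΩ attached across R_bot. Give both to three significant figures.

Unloaded: 15.7 V; loaded: 12.9 V

Open-circuit: V = 18.0 × 12.0/(1.80 + 12.0) = 15.7 V.
With the load, R_bot becomes R_bot‖R_L = 4.508 kΩ, so V = 18.0 × 4.508/6.308 = 12.9 V.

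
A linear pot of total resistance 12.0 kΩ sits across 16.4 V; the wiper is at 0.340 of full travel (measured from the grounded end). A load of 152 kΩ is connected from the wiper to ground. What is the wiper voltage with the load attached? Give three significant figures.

V ≈ 5.48 V

The wiper splits the pot into (1−α)R = 7.920 kΩ above and αR = 4.080 kΩ below.
Lower section ‖ load = 3.973 kΩ.
V_wiper = 16.4 × 3.973/(7.920 + 3.973) = 5.48 V.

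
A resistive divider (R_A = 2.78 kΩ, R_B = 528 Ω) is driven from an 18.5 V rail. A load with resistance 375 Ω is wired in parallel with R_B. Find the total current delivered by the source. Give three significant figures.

I ≈ 6.17 mA

R_B‖R_L = 219.3 Ω, so the source sees R_A + R_B‖R_L = 2999 Ω.
I = 18.5 V / 2999 Ω = 6.17 mA.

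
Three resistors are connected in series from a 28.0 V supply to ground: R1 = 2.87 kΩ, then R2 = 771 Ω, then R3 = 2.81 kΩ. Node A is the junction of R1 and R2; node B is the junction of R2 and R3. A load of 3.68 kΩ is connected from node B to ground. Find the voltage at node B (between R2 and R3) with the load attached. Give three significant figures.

V ≈ 8.52 V

At node B, R3 is in parallel with the load: R3‖R_L = 1593 Ω.
Below node A the resistance is R2 + (R3‖R_L) = 2364 Ω, so V_A = 28.0 × 2364/5234 = 12.65 V.
Then V_B = V_A × (R3‖R_L)/(R2 + R3‖R_L) = 12.65 × 1593/2364 = 8.52 V.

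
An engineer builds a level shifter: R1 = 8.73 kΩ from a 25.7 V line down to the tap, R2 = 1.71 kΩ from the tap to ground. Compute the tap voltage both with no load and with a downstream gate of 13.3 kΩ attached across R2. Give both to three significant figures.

Open-circuit: V = 25.7 × 1.71/(8.73 + 1.71) = 4.21 V.
With the load, R2 becomes R2‖R_L = 1.515 kΩ, so V = 25.7 × 1.515/10.25 = 3.80 V.

Unloaded: 4.21 V; loaded: 3.80 V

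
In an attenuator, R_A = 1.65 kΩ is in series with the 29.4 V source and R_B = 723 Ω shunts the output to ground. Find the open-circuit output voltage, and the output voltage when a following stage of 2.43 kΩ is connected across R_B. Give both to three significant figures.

Open-circuit: V = 29.4 × 723/(1650 + 723) = 8.96 V.
With the load, R_B becomes R_B‖R_L = 557.2 Ω, so V = 29.4 × 557.2/2207 = 7.42 V.

Unloaded: 8.96 V; loaded: 7.42 V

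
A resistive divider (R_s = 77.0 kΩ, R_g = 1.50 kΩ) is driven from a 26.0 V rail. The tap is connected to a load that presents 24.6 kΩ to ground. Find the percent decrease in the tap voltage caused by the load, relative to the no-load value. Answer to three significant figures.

The divider's output (Thévenin) resistance is R_s‖R_g = 1.471 kΩ.
Fractional drop under load = R_th/(R_th + R_L) = 1.471 / (1.471 + 24.6) = 0.05644.
So the output falls by 5.64 %.

5.64 %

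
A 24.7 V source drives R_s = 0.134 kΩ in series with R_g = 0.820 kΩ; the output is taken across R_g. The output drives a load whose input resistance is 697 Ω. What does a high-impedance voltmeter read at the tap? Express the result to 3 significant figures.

V_out ≈ 18.2 V

The load sits in parallel with R_g: R_g‖R_L = (820 × 697) / (820 + 697) = 376.8 Ω.
V_out = 24.7 × 376.8 / (134 + 376.8) = 24.7 × 376.8/510.8 = 18.2 V.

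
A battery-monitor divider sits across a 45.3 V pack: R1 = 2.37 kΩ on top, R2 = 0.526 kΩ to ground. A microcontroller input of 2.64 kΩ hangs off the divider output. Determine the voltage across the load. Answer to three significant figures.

The load sits in parallel with R2: R2‖R_L = (526 × 2640) / (526 + 2640) = 438.6 Ω.
V_out = 45.3 × 438.6 / (2370 + 438.6) = 45.3 × 438.6/2809 = 7.07 V.

V_out ≈ 7.07 V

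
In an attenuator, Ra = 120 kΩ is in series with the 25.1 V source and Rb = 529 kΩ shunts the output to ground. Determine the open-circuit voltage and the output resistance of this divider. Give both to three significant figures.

V_th = 20.5 V, R_th = 97.8 kΩ

V_th is the open-circuit tap voltage: 25.1 × 529/(120 + 529) = 20.5 V.
With the supply zeroed, Ra and Rb appear in parallel from the tap: R_th = Ra‖Rb = (120 × 529)/649.0 = 97.8 kΩ.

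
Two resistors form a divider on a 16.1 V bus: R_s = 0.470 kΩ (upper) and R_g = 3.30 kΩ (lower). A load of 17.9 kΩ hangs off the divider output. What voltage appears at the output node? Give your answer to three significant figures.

V_out ≈ 13.8 V

The load sits in parallel with R_g: R_g‖R_L = (3300 × 17900) / (3300 + 17900) = 2786 Ω.
V_out = 16.1 × 2786 / (470 + 2786) = 16.1 × 2786/3256 = 13.8 V.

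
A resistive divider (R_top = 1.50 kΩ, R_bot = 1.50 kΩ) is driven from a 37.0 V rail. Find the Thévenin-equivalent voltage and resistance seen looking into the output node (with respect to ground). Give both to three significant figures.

V_th = 18.5 V, R_th = 750 Ω

V_th is the open-circuit tap voltage: 37.0 × 1.50/(1.50 + 1.50) = 18.5 V.
With the supply zeroed, R_top and R_bot appear in parallel from the tap: R_th = R_top‖R_bot = (1.50 × 1.50)/3.000 = 750 Ω.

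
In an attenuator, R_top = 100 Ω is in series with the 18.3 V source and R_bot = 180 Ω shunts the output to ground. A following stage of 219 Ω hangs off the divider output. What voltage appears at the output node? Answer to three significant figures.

V_out ≈ 9.09 V

The load sits in parallel with R_bot: R_bot‖R_L = (180 × 219) / (180 + 219) = 98.80 Ω.
V_out = 18.3 × 98.80 / (100 + 98.80) = 18.3 × 98.80/198.8 = 9.09 V.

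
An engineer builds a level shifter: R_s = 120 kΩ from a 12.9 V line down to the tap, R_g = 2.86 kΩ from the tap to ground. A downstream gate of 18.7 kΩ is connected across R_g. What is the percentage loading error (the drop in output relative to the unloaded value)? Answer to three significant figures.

13.0 %

The divider's output (Thévenin) resistance is R_s‖R_g = 2.793 kΩ.
Fractional drop under load = R_th/(R_th + R_L) = 2.793 / (2.793 + 18.7) = 0.1300.
So the output falls by 13.0 %.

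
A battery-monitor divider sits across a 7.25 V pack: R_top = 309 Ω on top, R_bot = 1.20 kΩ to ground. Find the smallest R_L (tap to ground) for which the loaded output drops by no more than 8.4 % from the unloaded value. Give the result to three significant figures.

R_L(min) ≈ 2.68 kΩ

Output resistance R_th = R_top‖R_bot = (309 × 1200)/1509 = 245.7 Ω.
The fractional drop is R_th/(R_th + R_L); requiring this ≤ 0.0840 gives R_L ≥ R_th(1/0.0840 − 1) = 245.7 × 10.90 = 2.68 kΩ.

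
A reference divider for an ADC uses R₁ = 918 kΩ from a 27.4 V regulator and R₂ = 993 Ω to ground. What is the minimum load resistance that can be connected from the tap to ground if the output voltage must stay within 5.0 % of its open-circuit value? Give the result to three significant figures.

R_L(min) ≈ 18.8 kΩ

Output resistance R_th = R₁‖R₂ = (918000 × 993)/919000 = 991.9 Ω.
The fractional drop is R_th/(R_th + R_L); requiring this ≤ 0.0500 gives R_L ≥ R_th(1/0.0500 − 1) = 991.9 × 19.00 = 18.8 kΩ.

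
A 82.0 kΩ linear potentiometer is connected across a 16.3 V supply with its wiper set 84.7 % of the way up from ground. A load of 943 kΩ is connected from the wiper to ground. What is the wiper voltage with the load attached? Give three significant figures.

The wiper splits the pot into (1−α)R = 12.55 kΩ above and αR = 69.45 kΩ below.
Lower section ‖ load = 64.69 kΩ.
V_wiper = 16.3 × 64.69/(12.55 + 64.69) = 13.7 V.

V ≈ 13.7 V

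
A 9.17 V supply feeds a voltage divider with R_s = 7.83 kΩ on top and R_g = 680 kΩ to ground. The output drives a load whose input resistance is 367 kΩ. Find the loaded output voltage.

The load sits in parallel with R_g: R_g‖R_L = (680 × 367) / (680 + 367) = 238.4 kΩ.
V_out = 9.17 × 238.4 / (7.83 + 238.4) = 9.17 × 238.4/246.2 = 8.88 V.
(Unloaded it would have been 9.07 V.)

V_out ≈ 8.88 V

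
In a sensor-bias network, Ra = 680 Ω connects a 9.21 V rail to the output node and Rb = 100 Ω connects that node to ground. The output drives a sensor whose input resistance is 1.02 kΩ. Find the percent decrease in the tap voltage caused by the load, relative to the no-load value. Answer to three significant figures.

The divider's output (Thévenin) resistance is Ra‖Rb = 87.18 Ω.
Fractional drop under load = R_th/(R_th + R_L) = 87.18 / (87.18 + 1020) = 0.07874.
So the output falls by 7.87 %.

7.87 %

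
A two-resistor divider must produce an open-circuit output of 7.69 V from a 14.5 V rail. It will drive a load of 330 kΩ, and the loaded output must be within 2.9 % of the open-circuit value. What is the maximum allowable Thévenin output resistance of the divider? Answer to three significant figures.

Loading drop = R_th/(R_th + R_L) ≤ 0.0290, so R_th ≤ R_L · ε/(1−ε) = 330 kΩ × 0.0290/0.9710 = 9.86 kΩ.

R_th ≤ 9.86 kΩ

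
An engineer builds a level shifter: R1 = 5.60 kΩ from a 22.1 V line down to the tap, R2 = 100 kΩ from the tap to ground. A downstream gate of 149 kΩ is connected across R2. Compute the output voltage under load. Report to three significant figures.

The load sits in parallel with R2: R2‖R_L = (100 × 149) / (100 + 149) = 59.84 kΩ.
V_out = 22.1 × 59.84 / (5.60 + 59.84) = 22.1 × 59.84/65.44 = 20.2 V.

V_out ≈ 20.2 V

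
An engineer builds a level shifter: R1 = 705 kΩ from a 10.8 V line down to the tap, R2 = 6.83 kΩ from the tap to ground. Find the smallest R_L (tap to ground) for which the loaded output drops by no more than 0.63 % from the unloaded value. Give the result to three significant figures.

R_L(min) ≈ 1.07 MΩ

Output resistance R_th = R1‖R2 = (705 × 6.83)/711.8 = 6.764 kΩ.
The fractional drop is R_th/(R_th + R_L); requiring this ≤ 0.00630 gives R_L ≥ R_th(1/0.00630 − 1) = 6.764 × 157.7 = 1.07 MΩ.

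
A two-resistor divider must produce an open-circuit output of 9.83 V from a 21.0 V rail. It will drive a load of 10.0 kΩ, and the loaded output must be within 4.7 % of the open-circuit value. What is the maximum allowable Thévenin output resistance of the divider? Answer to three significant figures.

R_th ≤ 493 Ω

Loading drop = R_th/(R_th + R_L) ≤ 0.0470, so R_th ≤ R_L · ε/(1−ε) = 10.0 kΩ × 0.0470/0.9530 = 493 Ω.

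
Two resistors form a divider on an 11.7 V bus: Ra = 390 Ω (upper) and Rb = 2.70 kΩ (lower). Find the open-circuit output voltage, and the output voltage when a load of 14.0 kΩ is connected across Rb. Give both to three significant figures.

Unloaded: 10.2 V; loaded: 9.98 V

Open-circuit: V = 11.7 × 2700/(390 + 2700) = 10.2 V.
With the load, Rb becomes Rb‖R_L = 2263 Ω, so V = 11.7 × 2263/2653 = 9.98 V.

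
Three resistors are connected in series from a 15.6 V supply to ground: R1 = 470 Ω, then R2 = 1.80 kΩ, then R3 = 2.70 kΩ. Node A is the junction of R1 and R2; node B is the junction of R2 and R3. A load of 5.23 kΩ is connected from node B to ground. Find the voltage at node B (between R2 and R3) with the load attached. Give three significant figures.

At node B, R3 is in parallel with the load: R3‖R_L = 1781 Ω.
Below node A the resistance is R2 + (R3‖R_L) = 3581 Ω, so V_A = 15.6 × 3581/4051 = 13.79 V.
Then V_B = V_A × (R3‖R_L)/(R2 + R3‖R_L) = 13.79 × 1781/3581 = 6.86 V.

V ≈ 6.86 V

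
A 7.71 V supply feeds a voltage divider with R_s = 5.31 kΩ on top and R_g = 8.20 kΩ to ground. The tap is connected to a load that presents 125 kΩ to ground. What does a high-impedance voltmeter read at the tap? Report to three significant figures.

V_out ≈ 4.56 V

The load sits in parallel with R_g: R_g‖R_L = (8.20 × 125) / (8.20 + 125) = 7.695 kΩ.
V_out = 7.71 × 7.695 / (5.31 + 7.695) = 7.71 × 7.695/13.01 = 4.56 V.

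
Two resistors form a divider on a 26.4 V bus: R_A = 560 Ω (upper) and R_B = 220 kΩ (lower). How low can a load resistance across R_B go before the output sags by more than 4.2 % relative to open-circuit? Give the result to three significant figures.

Output resistance R_th = R_A‖R_B = (560 × 220000)/220600 = 558.6 Ω.
The fractional drop is R_th/(R_th + R_L); requiring this ≤ 0.0420 gives R_L ≥ R_th(1/0.0420 − 1) = 558.6 × 22.81 = 12.7 kΩ.

R_L(min) ≈ 12.7 kΩ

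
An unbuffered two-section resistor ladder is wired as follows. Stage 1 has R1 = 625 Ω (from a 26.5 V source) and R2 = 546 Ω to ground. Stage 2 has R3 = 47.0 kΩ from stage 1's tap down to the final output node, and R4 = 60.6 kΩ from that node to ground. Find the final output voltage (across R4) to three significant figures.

V_out ≈ 6.94 V

Stage 2 presents R3+R4 = 107600 Ω as a load on stage 1's tap.
Stage 1's lower leg becomes R2‖(R3+R4) = 543.2 Ω, so V_mid = 26.5 × 543.2/1168 = 12.32 V.
Stage 2 is itself unloaded: V_out = V_mid × R4/(R3+R4) = 12.32 × 60600/107600 = 6.94 V.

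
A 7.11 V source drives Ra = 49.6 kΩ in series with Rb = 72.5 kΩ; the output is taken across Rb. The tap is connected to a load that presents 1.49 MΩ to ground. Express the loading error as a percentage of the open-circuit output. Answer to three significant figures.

1.94 %

The divider's output (Thévenin) resistance is Ra‖Rb = 29.45 kΩ.
Fractional drop under load = R_th/(R_th + R_L) = 29.45 / (29.45 + 1490) = 0.01938.
So the output falls by 1.94 %.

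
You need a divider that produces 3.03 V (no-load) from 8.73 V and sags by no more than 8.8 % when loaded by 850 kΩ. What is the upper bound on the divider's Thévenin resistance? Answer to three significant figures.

R_th ≤ 82.0 kΩ

Loading drop = R_th/(R_th + R_L) ≤ 0.0880, so R_th ≤ R_L · ε/(1−ε) = 850 kΩ × 0.0880/0.9120 = 82.0 kΩ.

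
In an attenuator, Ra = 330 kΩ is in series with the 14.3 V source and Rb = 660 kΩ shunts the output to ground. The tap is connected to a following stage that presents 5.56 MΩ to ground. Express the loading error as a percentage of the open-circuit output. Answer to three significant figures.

3.81 %

The divider's output (Thévenin) resistance is Ra‖Rb = 220.0 kΩ.
Fractional drop under load = R_th/(R_th + R_L) = 220.0 / (220.0 + 5560) = 0.03806.
So the output falls by 3.81 %.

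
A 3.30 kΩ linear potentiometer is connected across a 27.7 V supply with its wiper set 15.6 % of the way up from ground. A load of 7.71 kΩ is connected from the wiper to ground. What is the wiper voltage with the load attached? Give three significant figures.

V ≈ 4.09 V

The wiper splits the pot into (1−α)R = 2785 Ω above and αR = 514.8 Ω below.
Lower section ‖ load = 482.6 Ω.
V_wiper = 27.7 × 482.6/(2785 + 482.6) = 4.09 V.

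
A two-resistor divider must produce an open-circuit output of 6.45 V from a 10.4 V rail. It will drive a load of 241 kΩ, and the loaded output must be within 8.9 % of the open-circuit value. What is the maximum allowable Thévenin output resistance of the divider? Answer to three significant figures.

Loading drop = R_th/(R_th + R_L) ≤ 0.0890, so R_th ≤ R_L · ε/(1−ε) = 241 kΩ × 0.0890/0.9110 = 23.5 kΩ.
(Any R1, R2 with R2/(R1+R2) = 0.620 and R1‖R2 ≤ 23.5 kΩ will meet the spec.)

R_th ≤ 23.5 kΩ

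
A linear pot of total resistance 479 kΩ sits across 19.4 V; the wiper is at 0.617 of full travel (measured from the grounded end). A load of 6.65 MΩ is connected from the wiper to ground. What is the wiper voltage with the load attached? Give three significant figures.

The wiper splits the pot into (1−α)R = 183.5 kΩ above and αR = 295.5 kΩ below.
Lower section ‖ load = 283.0 kΩ.
V_wiper = 19.4 × 283.0/(183.5 + 283.0) = 11.8 V.

V ≈ 11.8 V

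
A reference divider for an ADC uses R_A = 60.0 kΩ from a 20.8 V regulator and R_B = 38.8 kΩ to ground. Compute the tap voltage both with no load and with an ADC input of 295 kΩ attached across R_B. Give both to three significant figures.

Unloaded: 8.17 V; loaded: 7.56 V

Open-circuit: V = 20.8 × 38.8/(60.0 + 38.8) = 8.17 V.
With the load, R_B becomes R_B‖R_L = 34.29 kΩ, so V = 20.8 × 34.29/94.29 = 7.56 V.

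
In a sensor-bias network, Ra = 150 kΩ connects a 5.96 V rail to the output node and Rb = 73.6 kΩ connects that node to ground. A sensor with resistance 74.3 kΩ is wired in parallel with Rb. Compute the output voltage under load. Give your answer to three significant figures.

The load sits in parallel with Rb: Rb‖R_L = (73.6 × 74.3) / (73.6 + 74.3) = 36.97 kΩ.
V_out = 5.96 × 36.97 / (150 + 36.97) = 5.96 × 36.97/187.0 = 1.18 V.

V_out ≈ 1.18 V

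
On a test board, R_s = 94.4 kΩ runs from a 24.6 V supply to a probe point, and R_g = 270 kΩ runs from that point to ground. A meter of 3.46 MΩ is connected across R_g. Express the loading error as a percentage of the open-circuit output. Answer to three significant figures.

The divider's output (Thévenin) resistance is R_s‖R_g = 69.95 kΩ.
Fractional drop under load = R_th/(R_th + R_L) = 69.95 / (69.95 + 3460) = 0.01981.
So the output falls by 1.98 %.

1.98 %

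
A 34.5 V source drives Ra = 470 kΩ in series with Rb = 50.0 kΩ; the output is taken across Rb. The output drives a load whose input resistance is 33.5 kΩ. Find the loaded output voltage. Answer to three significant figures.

V_out ≈ 1.41 V

The load sits in parallel with Rb: Rb‖R_L = (50.0 × 33.5) / (50.0 + 33.5) = 20.06 kΩ.
V_out = 34.5 × 20.06 / (470 + 20.06) = 34.5 × 20.06/490.1 = 1.41 V.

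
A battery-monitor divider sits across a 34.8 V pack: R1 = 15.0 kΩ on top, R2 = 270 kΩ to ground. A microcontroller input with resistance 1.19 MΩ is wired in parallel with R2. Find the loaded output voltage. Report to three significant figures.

V_out ≈ 32.6 V

The load sits in parallel with R2: R2‖R_L = (270 × 1190) / (270 + 1190) = 220.1 kΩ.
V_out = 34.8 × 220.1 / (15.0 + 220.1) = 34.8 × 220.1/235.1 = 32.6 V.
(Unloaded it would have been 33.0 V.)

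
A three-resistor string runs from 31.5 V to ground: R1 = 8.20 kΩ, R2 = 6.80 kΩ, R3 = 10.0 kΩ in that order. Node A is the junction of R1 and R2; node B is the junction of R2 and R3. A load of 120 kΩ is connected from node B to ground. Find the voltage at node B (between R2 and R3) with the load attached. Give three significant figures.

At node B, R3 is in parallel with the load: R3‖R_L = 9.231 kΩ.
Below node A the resistance is R2 + (R3‖R_L) = 16.03 kΩ, so V_A = 31.5 × 16.03/24.23 = 20.84 V.
Then V_B = V_A × (R3‖R_L)/(R2 + R3‖R_L) = 20.84 × 9.231/16.03 = 12.0 V.

V ≈ 12.0 V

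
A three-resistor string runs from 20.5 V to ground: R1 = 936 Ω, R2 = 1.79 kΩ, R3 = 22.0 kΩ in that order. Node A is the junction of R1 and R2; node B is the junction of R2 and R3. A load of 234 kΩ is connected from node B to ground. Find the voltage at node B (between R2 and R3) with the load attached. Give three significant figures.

At node B, R3 is in parallel with the load: R3‖R_L = 20110 Ω.
Below node A the resistance is R2 + (R3‖R_L) = 21900 Ω, so V_A = 20.5 × 21900/22840 = 19.66 V.
Then V_B = V_A × (R3‖R_L)/(R2 + R3‖R_L) = 19.66 × 20110/21900 = 18.1 V.

V ≈ 18.1 V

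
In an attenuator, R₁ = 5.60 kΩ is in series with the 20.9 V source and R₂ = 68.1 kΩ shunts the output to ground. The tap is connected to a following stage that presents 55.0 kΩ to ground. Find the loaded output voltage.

V_out ≈ 17.7 V

The load sits in parallel with R₂: R₂‖R_L = (68.1 × 55.0) / (68.1 + 55.0) = 30.43 kΩ.
V_out = 20.9 × 30.43 / (5.60 + 30.43) = 20.9 × 30.43/36.03 = 17.7 V.
(Unloaded it would have been 19.3 V.)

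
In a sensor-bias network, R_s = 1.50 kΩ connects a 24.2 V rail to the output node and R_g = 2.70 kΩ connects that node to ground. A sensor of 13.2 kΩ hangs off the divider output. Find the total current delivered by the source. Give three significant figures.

I ≈ 6.47 mA

R_g‖R_L = 2.242 kΩ, so the source sees R_s + R_g‖R_L = 3.742 kΩ.
I = 24.2 V / 3.742 kΩ = 6.47 mA.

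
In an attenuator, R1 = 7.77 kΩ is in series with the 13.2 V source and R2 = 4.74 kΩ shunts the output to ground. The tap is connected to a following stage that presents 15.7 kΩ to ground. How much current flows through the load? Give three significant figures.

I_L ≈ 0.268 mA

R2‖R_L = 3.641 kΩ; V_out = 13.2 × 3.641/11.41 = 4.212 V.
I_L = V_out / R_L = 4.212 / 15.7 kΩ = 0.268 mA.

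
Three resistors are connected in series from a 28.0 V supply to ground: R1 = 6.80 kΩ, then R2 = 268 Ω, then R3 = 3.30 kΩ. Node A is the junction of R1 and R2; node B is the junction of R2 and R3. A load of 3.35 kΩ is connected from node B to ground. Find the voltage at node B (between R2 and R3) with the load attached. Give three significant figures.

V ≈ 5.33 V

At node B, R3 is in parallel with the load: R3‖R_L = 1662 Ω.
Below node A the resistance is R2 + (R3‖R_L) = 1930 Ω, so V_A = 28.0 × 1930/8730 = 6.191 V.
Then V_B = V_A × (R3‖R_L)/(R2 + R3‖R_L) = 6.191 × 1662/1930 = 5.33 V.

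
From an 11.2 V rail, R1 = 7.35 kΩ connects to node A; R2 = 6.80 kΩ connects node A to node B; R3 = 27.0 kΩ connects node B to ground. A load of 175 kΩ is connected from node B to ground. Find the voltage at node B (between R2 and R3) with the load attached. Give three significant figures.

V ≈ 6.98 V

At node B, R3 is in parallel with the load: R3‖R_L = 23.39 kΩ.
Below node A the resistance is R2 + (R3‖R_L) = 30.19 kΩ, so V_A = 11.2 × 30.19/37.54 = 9.007 V.
Then V_B = V_A × (R3‖R_L)/(R2 + R3‖R_L) = 9.007 × 23.39/30.19 = 6.98 V.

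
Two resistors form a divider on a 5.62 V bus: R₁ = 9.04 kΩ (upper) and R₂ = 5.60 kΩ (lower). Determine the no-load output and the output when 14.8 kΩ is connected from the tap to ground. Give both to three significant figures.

Open-circuit: V = 5.62 × 5.60/(9.04 + 5.60) = 2.15 V.
With the load, R₂ becomes R₂‖R_L = 4.063 kΩ, so V = 5.62 × 4.063/13.10 = 1.74 V.

Unloaded: 2.15 V; loaded: 1.74 V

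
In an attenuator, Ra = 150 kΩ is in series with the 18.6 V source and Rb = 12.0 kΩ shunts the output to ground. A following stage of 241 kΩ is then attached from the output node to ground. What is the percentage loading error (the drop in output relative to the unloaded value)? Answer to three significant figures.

4.41 %

The divider's output (Thévenin) resistance is Ra‖Rb = 11.11 kΩ.
Fractional drop under load = R_th/(R_th + R_L) = 11.11 / (11.11 + 241) = 0.04407.
So the output falls by 4.41 %.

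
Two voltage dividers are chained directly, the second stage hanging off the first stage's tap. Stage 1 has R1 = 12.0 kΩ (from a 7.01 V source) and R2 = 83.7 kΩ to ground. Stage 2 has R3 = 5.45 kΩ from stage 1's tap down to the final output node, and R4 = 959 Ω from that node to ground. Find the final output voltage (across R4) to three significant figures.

V_out ≈ 0.348 V

Stage 2 presents R3+R4 = 6409 Ω as a load on stage 1's tap.
Stage 1's lower leg becomes R2‖(R3+R4) = 5953 Ω, so V_mid = 7.01 × 5953/17950 = 2.324 V.
Stage 2 is itself unloaded: V_out = V_mid × R4/(R3+R4) = 2.324 × 959/6409 = 0.348 V.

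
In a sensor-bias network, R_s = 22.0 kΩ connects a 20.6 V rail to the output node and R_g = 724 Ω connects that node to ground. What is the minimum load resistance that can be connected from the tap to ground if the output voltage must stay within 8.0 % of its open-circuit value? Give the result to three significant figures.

Output resistance R_th = R_s‖R_g = (22000 × 724)/22720 = 700.9 Ω.
The fractional drop is R_th/(R_th + R_L); requiring this ≤ 0.0800 gives R_L ≥ R_th(1/0.0800 − 1) = 700.9 × 11.50 = 8.06 kΩ.

R_L(min) ≈ 8.06 kΩ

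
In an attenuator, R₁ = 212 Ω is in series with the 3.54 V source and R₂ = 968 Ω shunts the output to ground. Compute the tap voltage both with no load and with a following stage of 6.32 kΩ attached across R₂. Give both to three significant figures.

Open-circuit: V = 3.54 × 968/(212 + 968) = 2.90 V.
With the load, R₂ becomes R₂‖R_L = 839.4 Ω, so V = 3.54 × 839.4/1051 = 2.83 V.

Unloaded: 2.90 V; loaded: 2.83 V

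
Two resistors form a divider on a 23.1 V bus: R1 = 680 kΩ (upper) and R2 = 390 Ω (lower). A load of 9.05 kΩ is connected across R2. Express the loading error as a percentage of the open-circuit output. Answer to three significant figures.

The divider's output (Thévenin) resistance is R1‖R2 = 389.8 Ω.
Fractional drop under load = R_th/(R_th + R_L) = 389.8 / (389.8 + 9050) = 0.04129.
So the output falls by 4.13 %.

4.13 %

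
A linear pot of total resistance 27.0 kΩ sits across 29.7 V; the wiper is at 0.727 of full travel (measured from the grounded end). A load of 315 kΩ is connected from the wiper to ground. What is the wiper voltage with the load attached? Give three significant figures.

The wiper splits the pot into (1−α)R = 7.371 kΩ above and αR = 19.63 kΩ below.
Lower section ‖ load = 18.48 kΩ.
V_wiper = 29.7 × 18.48/(7.371 + 18.48) = 21.2 V.

V ≈ 21.2 V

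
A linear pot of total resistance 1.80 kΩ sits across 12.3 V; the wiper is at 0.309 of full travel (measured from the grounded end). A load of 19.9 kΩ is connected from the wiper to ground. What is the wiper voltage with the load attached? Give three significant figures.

V ≈ 3.73 V

The wiper splits the pot into (1−α)R = 1244 Ω above and αR = 556.2 Ω below.
Lower section ‖ load = 541.1 Ω.
V_wiper = 12.3 × 541.1/(1244 + 541.1) = 3.73 V.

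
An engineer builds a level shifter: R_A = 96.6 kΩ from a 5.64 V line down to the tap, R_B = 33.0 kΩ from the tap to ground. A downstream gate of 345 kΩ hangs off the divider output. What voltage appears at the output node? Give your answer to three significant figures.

V_out ≈ 1.34 V

The load sits in parallel with R_B: R_B‖R_L = (33.0 × 345) / (33.0 + 345) = 30.12 kΩ.
V_out = 5.64 × 30.12 / (96.6 + 30.12) = 5.64 × 30.12/126.7 = 1.34 V.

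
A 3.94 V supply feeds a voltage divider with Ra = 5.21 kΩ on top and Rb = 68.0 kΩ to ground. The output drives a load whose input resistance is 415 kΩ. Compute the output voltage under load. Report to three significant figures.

The load sits in parallel with Rb: Rb‖R_L = (68.0 × 415) / (68.0 + 415) = 58.43 kΩ.
V_out = 3.94 × 58.43 / (5.21 + 58.43) = 3.94 × 58.43/63.64 = 3.62 V.
(Unloaded it would have been 3.66 V.)

V_out ≈ 3.62 V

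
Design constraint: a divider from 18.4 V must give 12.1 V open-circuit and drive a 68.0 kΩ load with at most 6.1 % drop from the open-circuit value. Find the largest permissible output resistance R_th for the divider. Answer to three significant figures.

R_th ≤ 4.42 kΩ

Loading drop = R_th/(R_th + R_L) ≤ 0.0610, so R_th ≤ R_L · ε/(1−ε) = 68.0 kΩ × 0.0610/0.9390 = 4.42 kΩ.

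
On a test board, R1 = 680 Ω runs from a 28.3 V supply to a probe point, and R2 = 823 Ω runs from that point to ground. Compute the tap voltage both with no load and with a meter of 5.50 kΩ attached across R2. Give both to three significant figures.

Unloaded: 15.5 V; loaded: 14.5 V

Open-circuit: V = 28.3 × 823/(680 + 823) = 15.5 V.
With the load, R2 becomes R2‖R_L = 715.9 Ω, so V = 28.3 × 715.9/1396 = 14.5 V.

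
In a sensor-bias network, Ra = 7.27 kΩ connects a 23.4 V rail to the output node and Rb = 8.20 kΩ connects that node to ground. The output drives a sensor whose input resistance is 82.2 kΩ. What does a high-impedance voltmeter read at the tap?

The load sits in parallel with Rb: Rb‖R_L = (8.20 × 82.2) / (8.20 + 82.2) = 7.456 kΩ.
V_out = 23.4 × 7.456 / (7.27 + 7.456) = 23.4 × 7.456/14.73 = 11.8 V.

V_out ≈ 11.8 V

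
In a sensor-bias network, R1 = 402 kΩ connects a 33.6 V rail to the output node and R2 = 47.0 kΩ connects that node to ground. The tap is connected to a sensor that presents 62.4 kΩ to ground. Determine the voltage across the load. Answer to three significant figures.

V_out ≈ 2.10 V

The load sits in parallel with R2: R2‖R_L = (47.0 × 62.4) / (47.0 + 62.4) = 26.81 kΩ.
V_out = 33.6 × 26.81 / (402 + 26.81) = 33.6 × 26.81/428.8 = 2.10 V.
(Unloaded it would have been 3.52 V.)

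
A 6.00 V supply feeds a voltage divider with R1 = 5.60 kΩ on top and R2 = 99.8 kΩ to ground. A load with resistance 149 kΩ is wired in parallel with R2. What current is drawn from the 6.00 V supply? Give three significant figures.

I ≈ 0.0918 mA

R2‖R_L = 59.77 kΩ, so the source sees R1 + R2‖R_L = 65.37 kΩ.
I = 6.00 V / 65.37 kΩ = 0.0918 mA.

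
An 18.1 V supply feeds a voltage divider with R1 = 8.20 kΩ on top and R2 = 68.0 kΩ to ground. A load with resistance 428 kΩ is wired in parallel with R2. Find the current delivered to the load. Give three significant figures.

R2‖R_L = 58.68 kΩ; V_out = 18.1 × 58.68/66.88 = 15.88 V.
I_L = V_out / R_L = 15.88 / 428 kΩ = 0.0371 mA.

I_L ≈ 0.0371 mA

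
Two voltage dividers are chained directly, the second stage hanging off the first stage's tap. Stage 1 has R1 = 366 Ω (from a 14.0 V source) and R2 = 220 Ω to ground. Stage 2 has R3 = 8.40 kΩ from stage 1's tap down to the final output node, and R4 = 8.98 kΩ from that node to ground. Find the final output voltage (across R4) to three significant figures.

V_out ≈ 2.69 V

Stage 2 presents R3+R4 = 17380 Ω as a load on stage 1's tap.
Stage 1's lower leg becomes R2‖(R3+R4) = 217.2 Ω, so V_mid = 14.0 × 217.2/583.2 = 5.215 V.
Stage 2 is itself unloaded: V_out = V_mid × R4/(R3+R4) = 5.215 × 8980/17380 = 2.69 V.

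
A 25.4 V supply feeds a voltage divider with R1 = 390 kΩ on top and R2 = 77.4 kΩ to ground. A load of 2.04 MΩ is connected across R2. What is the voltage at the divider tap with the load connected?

The load sits in parallel with R2: R2‖R_L = (77.4 × 2040) / (77.4 + 2040) = 74.57 kΩ.
V_out = 25.4 × 74.57 / (390 + 74.57) = 25.4 × 74.57/464.6 = 4.08 V.

V_out ≈ 4.08 V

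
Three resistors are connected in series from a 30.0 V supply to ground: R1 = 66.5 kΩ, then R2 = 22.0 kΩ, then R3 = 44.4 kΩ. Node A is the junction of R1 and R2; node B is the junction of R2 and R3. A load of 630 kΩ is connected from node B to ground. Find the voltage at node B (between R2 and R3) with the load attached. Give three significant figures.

V ≈ 9.57 V

At node B, R3 is in parallel with the load: R3‖R_L = 41.48 kΩ.
Below node A the resistance is R2 + (R3‖R_L) = 63.48 kΩ, so V_A = 30.0 × 63.48/130.0 = 14.65 V.
Then V_B = V_A × (R3‖R_L)/(R2 + R3‖R_L) = 14.65 × 41.48/63.48 = 9.57 V.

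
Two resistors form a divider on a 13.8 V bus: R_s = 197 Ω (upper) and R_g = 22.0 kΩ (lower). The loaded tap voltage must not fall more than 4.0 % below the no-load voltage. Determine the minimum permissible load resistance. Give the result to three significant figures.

Output resistance R_th = R_s‖R_g = (197 × 22000)/22200 = 195.3 Ω.
The fractional drop is R_th/(R_th + R_L); requiring this ≤ 0.0400 gives R_L ≥ R_th(1/0.0400 − 1) = 195.3 × 24.00 = 4.69 kΩ.

R_L(min) ≈ 4.69 kΩ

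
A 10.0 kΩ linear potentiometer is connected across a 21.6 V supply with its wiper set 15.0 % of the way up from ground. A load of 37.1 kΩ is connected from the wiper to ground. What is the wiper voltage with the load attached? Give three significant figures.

The wiper splits the pot into (1−α)R = 8.500 kΩ above and αR = 1.500 kΩ below.
Lower section ‖ load = 1.442 kΩ.
V_wiper = 21.6 × 1.442/(8.500 + 1.442) = 3.13 V.

V ≈ 3.13 V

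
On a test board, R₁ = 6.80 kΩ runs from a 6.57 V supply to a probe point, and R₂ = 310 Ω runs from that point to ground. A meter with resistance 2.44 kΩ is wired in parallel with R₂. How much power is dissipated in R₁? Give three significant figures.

P ≈ 5.86 mW

Total resistance from the source is R₁ + (R₂‖R_L) = 7075 Ω, so I = 6.57/7075 Ω = 0.9286 mA.
P = I²·R₁ = (0.9286 mA)² × 6.80 kΩ = 5.86 mW.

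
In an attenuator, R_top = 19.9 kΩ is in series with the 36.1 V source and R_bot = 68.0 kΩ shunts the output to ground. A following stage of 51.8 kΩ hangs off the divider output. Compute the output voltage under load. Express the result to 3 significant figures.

V_out ≈ 21.5 V

The load sits in parallel with R_bot: R_bot‖R_L = (68.0 × 51.8) / (68.0 + 51.8) = 29.40 kΩ.
V_out = 36.1 × 29.40 / (19.9 + 29.40) = 36.1 × 29.40/49.30 = 21.5 V.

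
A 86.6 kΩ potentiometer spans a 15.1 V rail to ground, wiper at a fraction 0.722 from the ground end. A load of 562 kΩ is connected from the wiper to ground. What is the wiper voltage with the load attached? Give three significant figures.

V ≈ 10.6 V

The wiper splits the pot into (1−α)R = 24.07 kΩ above and αR = 62.53 kΩ below.
Lower section ‖ load = 56.27 kΩ.
V_wiper = 15.1 × 56.27/(24.07 + 56.27) = 10.6 V.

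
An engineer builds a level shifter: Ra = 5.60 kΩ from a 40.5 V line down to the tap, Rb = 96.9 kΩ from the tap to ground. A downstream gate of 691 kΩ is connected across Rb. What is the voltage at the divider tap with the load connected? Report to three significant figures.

V_out ≈ 38.0 V

The load sits in parallel with Rb: Rb‖R_L = (96.9 × 691) / (96.9 + 691) = 84.98 kΩ.
V_out = 40.5 × 84.98 / (5.60 + 84.98) = 40.5 × 84.98/90.58 = 38.0 V.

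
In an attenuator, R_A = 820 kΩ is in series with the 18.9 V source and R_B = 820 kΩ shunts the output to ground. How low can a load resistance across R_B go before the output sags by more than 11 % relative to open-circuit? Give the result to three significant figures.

Output resistance R_th = R_A‖R_B = (820 × 820)/1640 = 410.0 kΩ.
The fractional drop is R_th/(R_th + R_L); requiring this ≤ 0.110 gives R_L ≥ R_th(1/0.110 − 1) = 410.0 × 8.091 = 3.32 MΩ.

R_L(min) ≈ 3.32 MΩ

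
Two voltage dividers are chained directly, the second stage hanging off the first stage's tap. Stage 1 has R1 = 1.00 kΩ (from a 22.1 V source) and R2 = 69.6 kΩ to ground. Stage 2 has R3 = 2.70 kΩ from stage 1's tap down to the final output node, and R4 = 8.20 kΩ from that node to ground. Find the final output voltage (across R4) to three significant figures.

V_out ≈ 15.0 V

Stage 2 presents R3+R4 = 10.90 kΩ as a load on stage 1's tap.
Stage 1's lower leg becomes R2‖(R3+R4) = 9.424 kΩ, so V_mid = 22.1 × 9.424/10.42 = 19.98 V.
Stage 2 is itself unloaded: V_out = V_mid × R4/(R3+R4) = 19.98 × 8.20/10.90 = 15.0 V.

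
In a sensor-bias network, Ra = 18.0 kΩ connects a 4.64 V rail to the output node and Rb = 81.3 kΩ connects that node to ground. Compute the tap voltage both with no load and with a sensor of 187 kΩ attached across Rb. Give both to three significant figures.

Unloaded: 3.80 V; loaded: 3.52 V

Open-circuit: V = 4.64 × 81.3/(18.0 + 81.3) = 3.80 V.
With the load, Rb becomes Rb‖R_L = 56.66 kΩ, so V = 4.64 × 56.66/74.66 = 3.52 V.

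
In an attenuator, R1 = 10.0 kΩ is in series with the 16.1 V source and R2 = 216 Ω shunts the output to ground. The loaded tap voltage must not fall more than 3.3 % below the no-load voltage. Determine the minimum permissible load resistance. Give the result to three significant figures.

Output resistance R_th = R1‖R2 = (10000 × 216)/10220 = 211.4 Ω.
The fractional drop is R_th/(R_th + R_L); requiring this ≤ 0.0330 gives R_L ≥ R_th(1/0.0330 − 1) = 211.4 × 29.30 = 6.20 kΩ.

R_L(min) ≈ 6.20 kΩ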